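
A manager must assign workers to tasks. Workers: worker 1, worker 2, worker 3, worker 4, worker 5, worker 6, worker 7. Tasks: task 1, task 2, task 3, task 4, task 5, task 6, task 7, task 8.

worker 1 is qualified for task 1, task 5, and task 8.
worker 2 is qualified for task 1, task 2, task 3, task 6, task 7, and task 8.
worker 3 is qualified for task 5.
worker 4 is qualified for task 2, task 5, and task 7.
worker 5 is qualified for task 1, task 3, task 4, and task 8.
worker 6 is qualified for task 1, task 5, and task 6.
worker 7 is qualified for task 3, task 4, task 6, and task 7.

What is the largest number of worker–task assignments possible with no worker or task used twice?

One maximum matching: worker 1-task 1, worker 2-task 8, worker 3-task 5, worker 4-task 2, worker 5-task 4, worker 6-task 6, worker 7-task 7.
All 7 workers are matched, so no larger matching exists.

7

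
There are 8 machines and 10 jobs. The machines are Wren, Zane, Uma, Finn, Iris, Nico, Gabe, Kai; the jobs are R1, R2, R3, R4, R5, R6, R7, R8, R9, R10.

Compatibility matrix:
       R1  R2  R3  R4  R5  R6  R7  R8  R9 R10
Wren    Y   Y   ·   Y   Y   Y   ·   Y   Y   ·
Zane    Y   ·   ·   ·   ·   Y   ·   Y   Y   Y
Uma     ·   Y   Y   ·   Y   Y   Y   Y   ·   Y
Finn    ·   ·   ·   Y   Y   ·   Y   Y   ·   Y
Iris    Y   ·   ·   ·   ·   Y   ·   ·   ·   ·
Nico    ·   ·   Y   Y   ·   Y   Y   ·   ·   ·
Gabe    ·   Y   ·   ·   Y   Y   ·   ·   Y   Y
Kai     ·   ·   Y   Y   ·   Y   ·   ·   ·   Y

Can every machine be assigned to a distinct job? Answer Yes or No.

For example, pair Wren-R2, Zane-R9, Uma-R3, Finn-R10, Iris-R1, Nico-R7, Gabe-R6, Kai-R4.
All 8 machines are covered.

Yes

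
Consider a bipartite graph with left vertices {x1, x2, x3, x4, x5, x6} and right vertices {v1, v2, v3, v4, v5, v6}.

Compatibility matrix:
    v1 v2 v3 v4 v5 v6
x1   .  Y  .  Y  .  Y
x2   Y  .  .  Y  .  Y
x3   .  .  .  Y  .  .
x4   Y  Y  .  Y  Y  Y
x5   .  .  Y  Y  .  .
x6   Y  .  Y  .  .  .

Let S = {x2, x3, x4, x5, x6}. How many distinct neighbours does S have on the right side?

6

The union of neighbours of {x2, x3, x4, x5, x6} is {v1, v2, v3, v4, v5, v6}, which has 6 elements.
Since |N(S)| = 6 ≥ |S| = 5, Hall's condition holds for this subset.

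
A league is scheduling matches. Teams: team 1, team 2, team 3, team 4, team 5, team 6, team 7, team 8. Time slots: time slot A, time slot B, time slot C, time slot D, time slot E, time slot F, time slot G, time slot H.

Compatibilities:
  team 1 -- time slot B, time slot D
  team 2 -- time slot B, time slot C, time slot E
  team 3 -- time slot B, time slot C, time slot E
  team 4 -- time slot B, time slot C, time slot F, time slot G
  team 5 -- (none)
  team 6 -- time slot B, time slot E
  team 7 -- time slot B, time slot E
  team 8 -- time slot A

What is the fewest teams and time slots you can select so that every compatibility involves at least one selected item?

6

The 6 edges team 1–time slot D, team 2–time slot E, team 3–time slot C, team 4–time slot F, team 6–time slot B, team 8–time slot A form a matching, so any vertex cover needs at least 6 vertices (one per matched edge).
Conversely {team 1, team 4, team 8, time slot B, time slot C, time slot E} meets every edge and has exactly 6 vertices, so 6 is optimal.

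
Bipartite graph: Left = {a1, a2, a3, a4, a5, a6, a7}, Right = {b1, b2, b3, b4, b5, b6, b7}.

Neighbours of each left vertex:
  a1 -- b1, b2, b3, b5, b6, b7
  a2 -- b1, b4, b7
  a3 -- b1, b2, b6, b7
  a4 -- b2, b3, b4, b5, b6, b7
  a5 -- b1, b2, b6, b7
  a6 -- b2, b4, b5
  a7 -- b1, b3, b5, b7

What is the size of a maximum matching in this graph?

A valid assignment of size 7: a1–b1, a2–b4, a3–b6, a4–b7, a5–b2, a6–b5, a7–b3.
This saturates every left vertex, so 7 is the maximum.

7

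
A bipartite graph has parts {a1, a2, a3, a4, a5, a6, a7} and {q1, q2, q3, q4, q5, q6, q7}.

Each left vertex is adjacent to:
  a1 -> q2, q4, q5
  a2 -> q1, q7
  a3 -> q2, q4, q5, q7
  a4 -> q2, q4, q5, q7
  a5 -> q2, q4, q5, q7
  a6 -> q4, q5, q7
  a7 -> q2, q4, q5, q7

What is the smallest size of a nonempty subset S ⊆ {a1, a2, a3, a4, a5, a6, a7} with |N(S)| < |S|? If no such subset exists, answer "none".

Take S = {a1, a3, a4, a5, a6}. Its neighbourhood is {q2, q4, q5, q7}, so |N(S)| = 4 < |S| = 5.
Every subset of size less than 5 has at least as many neighbours as members, so 5 is the minimum.

5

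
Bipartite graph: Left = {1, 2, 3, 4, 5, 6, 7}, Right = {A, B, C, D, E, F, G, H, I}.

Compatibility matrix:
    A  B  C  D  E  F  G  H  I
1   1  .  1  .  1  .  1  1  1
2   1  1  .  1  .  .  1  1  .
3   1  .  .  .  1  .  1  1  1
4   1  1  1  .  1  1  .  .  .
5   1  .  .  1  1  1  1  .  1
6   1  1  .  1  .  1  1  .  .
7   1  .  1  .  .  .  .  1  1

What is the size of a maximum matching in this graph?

For example, pair 1-I, 2-D, 3-H, 4-E, 5-G, 6-B, 7-A.
All 7 left vertices are matched, so no larger matching exists.

7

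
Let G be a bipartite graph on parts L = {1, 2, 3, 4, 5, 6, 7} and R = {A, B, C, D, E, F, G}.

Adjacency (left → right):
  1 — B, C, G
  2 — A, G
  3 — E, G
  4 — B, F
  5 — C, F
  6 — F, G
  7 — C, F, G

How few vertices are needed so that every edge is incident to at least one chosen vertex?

{2, 3, B, C, F, G} is a vertex cover of size 6: every edge has an endpoint in this set.
No smaller cover exists because 1–G, 2–A, 3–E, 4–B, 5–C, 6–F is a matching of size 6, and a cover must include an endpoint of each of these disjoint edges (König's theorem).

6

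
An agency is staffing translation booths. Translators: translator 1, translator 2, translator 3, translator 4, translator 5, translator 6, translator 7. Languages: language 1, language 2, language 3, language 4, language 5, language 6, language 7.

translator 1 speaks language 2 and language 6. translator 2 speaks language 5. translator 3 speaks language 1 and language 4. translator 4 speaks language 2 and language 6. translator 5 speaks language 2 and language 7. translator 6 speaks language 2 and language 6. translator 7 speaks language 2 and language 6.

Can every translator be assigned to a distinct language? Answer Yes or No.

No

The set {translator 1, translator 4, translator 6, translator 7} has only 2 neighbours ({language 2, language 6}), so by Hall's theorem at most 5 of the 7 translators can be matched.
Hence no matching covers every translator.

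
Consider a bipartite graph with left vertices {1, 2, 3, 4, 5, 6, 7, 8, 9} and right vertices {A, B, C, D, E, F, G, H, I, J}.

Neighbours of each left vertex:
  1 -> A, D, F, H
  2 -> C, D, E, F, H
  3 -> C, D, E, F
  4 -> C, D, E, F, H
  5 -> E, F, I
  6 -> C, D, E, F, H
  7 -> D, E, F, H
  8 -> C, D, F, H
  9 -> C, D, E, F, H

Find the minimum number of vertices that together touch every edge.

7

A maximum matching has 7 edges (e.g. 1–A, 2–E, 3–C, 4–D, 5–I, 6–F, 7–H).
By König's theorem the minimum vertex cover has the same size. One such cover is {1, 5, C, D, E, F, H}.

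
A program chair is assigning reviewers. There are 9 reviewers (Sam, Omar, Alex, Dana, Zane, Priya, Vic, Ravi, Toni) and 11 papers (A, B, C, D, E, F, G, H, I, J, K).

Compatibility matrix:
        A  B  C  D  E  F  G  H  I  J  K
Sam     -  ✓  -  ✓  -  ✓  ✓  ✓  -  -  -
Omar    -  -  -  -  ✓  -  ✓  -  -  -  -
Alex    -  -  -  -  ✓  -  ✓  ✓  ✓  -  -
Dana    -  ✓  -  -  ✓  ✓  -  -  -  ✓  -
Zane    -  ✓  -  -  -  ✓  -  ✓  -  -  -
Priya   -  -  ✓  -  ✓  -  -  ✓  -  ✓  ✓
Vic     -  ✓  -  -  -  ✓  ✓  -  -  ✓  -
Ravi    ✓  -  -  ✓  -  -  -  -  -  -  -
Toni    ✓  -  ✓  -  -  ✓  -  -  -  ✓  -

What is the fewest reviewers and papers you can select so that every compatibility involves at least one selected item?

The 9 edges Sam–D, Omar–G, Alex–E, Dana–B, Zane–H, Priya–K, Vic–F, Ravi–A, Toni–J form a matching, so any vertex cover needs at least 9 vertices (one per matched edge).
Conversely {Sam, Omar, Alex, Dana, Zane, Priya, Vic, Ravi, Toni} meets every edge and has exactly 9 vertices, so 9 is optimal.

9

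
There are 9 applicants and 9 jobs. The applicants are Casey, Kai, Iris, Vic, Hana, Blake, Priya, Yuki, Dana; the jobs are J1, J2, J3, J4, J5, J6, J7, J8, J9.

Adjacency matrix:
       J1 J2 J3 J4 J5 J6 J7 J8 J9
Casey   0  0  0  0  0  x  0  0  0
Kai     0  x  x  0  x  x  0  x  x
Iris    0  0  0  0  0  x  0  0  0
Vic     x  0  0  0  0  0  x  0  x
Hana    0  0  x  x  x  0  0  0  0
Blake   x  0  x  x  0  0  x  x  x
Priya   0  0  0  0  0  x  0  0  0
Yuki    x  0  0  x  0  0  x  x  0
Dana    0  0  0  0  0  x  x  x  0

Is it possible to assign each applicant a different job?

No

The set {Casey, Iris, Priya} has only 1 neighbour ({J6}), so by Hall's theorem at most 7 of the 9 applicants can be matched.
Hence no matching covers every applicant.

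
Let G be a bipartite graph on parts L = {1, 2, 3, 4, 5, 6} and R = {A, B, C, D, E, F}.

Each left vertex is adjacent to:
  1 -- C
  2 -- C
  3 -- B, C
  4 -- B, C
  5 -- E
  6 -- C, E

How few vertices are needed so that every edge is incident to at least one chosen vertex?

3

A maximum matching has 3 edges (e.g. 1–C, 3–B, 5–E).
By König's theorem the minimum vertex cover has the same size. One such cover is {B, C, E}.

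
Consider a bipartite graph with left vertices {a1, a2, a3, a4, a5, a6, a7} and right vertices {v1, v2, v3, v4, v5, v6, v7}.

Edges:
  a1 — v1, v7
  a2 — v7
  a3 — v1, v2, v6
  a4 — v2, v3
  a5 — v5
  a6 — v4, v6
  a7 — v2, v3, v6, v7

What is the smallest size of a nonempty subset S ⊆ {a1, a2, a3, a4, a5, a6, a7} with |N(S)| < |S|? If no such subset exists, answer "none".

A matching saturating every left vertex exists, for instance a1→v1, a2→v7, a3→v6, a4→v3, a5→v5, a6→v4, a7→v2.
By Hall's marriage theorem, this means |N(S)| ≥ |S| for every subset S, so no violating subset exists.

none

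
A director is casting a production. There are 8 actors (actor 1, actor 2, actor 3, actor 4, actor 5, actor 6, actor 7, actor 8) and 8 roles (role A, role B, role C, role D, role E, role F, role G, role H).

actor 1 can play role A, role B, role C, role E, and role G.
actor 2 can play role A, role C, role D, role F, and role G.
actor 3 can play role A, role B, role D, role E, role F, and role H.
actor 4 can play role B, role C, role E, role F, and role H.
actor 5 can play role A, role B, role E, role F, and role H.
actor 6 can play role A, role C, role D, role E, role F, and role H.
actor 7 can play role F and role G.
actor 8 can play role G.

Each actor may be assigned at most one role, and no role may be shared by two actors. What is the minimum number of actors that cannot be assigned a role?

A valid assignment of size 8: actor 1→role B, actor 2→role D, actor 3→role A, actor 4→role E, actor 5→role H, actor 6→role C, actor 7→role F, actor 8→role G.
All 8 actors are matched, so no larger matching exists.
That matches 8 of the 8, leaving 0 unmatched; no matching can do better.

0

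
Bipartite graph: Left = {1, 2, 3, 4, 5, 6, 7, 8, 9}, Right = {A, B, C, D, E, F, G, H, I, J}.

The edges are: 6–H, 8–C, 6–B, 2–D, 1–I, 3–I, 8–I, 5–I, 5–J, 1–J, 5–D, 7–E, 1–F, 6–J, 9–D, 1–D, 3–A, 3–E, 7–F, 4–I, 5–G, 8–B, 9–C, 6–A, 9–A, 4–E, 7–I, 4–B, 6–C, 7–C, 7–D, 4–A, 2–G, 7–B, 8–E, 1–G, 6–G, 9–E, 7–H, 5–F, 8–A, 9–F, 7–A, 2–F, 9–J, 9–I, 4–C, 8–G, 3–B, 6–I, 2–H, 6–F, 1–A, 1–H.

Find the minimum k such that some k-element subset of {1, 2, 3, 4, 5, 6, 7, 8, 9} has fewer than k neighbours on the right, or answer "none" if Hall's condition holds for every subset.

A matching saturating every left vertex exists, for instance 1→H, 2→D, 3→I, 4→B, 5→F, 6→G, 7→E, 8→A, 9→J.
By Hall's marriage theorem, this means |N(S)| ≥ |S| for every subset S, so no violating subset exists.

none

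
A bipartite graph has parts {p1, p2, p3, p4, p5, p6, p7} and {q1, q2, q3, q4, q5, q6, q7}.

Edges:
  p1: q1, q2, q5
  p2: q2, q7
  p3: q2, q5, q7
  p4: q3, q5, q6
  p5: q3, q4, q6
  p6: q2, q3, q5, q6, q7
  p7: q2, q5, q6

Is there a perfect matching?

One maximum matching: p1–q1, p2–q7, p3–q5, p4–q6, p5–q4, p6–q3, p7–q2.
All 7 left vertices are covered.

Yes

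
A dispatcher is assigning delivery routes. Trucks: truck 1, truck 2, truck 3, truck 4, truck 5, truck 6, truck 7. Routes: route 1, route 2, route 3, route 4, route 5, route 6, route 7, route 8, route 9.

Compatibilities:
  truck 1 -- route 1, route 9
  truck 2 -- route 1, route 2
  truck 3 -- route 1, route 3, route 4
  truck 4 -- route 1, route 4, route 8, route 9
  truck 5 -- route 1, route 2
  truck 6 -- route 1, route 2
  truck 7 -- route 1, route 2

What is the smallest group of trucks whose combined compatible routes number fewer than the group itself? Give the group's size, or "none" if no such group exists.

3

Take S = {truck 2, truck 5, truck 6}. Its neighbourhood is {route 1, route 2}, so |N(S)| = 2 < |S| = 3.
Every subset of size less than 3 has at least as many neighbours as members, so 3 is the minimum.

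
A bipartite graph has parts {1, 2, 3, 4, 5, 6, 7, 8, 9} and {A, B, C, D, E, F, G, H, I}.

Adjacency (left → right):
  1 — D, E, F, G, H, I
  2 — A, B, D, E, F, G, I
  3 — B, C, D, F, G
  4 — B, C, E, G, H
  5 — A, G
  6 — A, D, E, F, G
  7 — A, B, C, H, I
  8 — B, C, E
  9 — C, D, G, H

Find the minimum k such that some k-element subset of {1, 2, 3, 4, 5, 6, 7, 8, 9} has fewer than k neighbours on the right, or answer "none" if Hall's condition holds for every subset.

A matching saturating every left vertex exists, for instance 1→H, 2→E, 3→D, 4→C, 5→A, 6→F, 7→I, 8→B, 9→G.
By Hall's marriage theorem, this means |N(S)| ≥ |S| for every subset S, so no violating subset exists.

none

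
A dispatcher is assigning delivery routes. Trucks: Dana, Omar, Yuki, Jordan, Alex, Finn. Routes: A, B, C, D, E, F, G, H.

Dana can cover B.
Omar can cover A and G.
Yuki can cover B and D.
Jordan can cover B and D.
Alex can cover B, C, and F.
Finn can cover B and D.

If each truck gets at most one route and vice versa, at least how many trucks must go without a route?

2

A valid assignment of size 4: Dana–B, Omar–G, Yuki–D, Alex–F.
The set {Dana, Yuki, Jordan, Finn} has only 2 neighbours ({B, D}), so by Hall's theorem at most 4 of the 6 trucks can be matched.
That matches 4 of the 6, leaving 2 unmatched; no matching can do better.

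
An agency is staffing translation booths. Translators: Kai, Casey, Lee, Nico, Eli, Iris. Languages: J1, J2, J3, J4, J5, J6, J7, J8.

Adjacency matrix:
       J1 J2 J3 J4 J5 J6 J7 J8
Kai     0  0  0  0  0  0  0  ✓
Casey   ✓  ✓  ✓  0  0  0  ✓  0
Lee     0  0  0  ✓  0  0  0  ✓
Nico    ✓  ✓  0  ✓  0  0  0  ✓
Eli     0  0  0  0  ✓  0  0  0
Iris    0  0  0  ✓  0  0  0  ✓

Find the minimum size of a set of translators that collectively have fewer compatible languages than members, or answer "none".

Take S = {Kai, Lee, Iris}. Its neighbourhood is {J4, J8}, so |N(S)| = 2 < |S| = 3.
Every subset of size less than 3 has at least as many neighbours as members, so 3 is the minimum.

3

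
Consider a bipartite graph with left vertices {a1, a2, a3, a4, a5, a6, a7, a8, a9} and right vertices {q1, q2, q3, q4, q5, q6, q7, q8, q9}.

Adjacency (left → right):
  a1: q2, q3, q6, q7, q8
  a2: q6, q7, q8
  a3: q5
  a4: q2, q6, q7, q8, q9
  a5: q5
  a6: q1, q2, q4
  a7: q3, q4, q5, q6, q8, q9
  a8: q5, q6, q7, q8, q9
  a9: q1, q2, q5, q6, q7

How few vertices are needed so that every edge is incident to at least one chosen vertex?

8

{a1, a2, a4, a6, a7, a8, a9, q5} is a vertex cover of size 8: every edge has an endpoint in this set.
No smaller cover exists because a1–q3, a2–q8, a3–q5, a4–q2, a6–q4, a7–q9, a8–q7, a9–q6 is a matching of size 8, and a cover must include an endpoint of each of these disjoint edges (König's theorem).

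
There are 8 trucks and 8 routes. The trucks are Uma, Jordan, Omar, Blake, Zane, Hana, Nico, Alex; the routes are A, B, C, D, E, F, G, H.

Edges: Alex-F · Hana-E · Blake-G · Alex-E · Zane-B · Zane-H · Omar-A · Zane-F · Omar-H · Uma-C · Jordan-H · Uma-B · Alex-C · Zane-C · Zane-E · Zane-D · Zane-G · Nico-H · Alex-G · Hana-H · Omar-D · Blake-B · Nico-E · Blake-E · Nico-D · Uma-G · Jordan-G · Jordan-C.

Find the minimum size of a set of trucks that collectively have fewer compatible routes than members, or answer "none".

A matching saturating every truck exists, for instance Uma→C, Jordan→G, Omar→A, Blake→B, Zane→F, Hana→H, Nico→D, Alex→E.
By Hall's marriage theorem, this means |N(S)| ≥ |S| for every subset S, so no violating subset exists.

none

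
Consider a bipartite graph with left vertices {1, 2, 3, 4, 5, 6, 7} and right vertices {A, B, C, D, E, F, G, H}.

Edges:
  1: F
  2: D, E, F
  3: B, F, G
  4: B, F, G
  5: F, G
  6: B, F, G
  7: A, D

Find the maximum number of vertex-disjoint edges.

5

One maximum matching: 1→F, 2→E, 3→G, 4→B, 7→D.
The set {1, 3, 4, 5, 6} has only 3 neighbours ({B, F, G}), so by Hall's theorem at most 5 of the 7 left vertices can be matched.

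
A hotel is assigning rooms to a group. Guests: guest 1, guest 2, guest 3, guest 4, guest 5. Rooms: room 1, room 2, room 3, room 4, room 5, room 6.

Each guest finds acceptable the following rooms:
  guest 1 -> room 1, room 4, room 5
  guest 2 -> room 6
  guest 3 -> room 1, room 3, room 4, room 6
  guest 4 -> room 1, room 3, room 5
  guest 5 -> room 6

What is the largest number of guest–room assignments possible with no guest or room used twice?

One maximum matching: guest 1-room 1, guest 2-room 6, guest 3-room 4, guest 4-room 3.
The set {guest 2, guest 5} has only 1 neighbour ({room 6}), so by Hall's theorem at most 4 of the 5 guests can be matched.

4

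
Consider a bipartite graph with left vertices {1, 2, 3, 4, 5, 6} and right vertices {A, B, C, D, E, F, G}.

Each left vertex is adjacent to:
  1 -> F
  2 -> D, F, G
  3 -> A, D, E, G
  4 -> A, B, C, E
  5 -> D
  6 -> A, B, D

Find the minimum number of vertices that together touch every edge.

6

A maximum matching has 6 edges (e.g. 1–F, 2–G, 3–A, 4–E, 5–D, 6–B).
By König's theorem the minimum vertex cover has the same size. One such cover is {1, 2, 3, 4, 5, 6}.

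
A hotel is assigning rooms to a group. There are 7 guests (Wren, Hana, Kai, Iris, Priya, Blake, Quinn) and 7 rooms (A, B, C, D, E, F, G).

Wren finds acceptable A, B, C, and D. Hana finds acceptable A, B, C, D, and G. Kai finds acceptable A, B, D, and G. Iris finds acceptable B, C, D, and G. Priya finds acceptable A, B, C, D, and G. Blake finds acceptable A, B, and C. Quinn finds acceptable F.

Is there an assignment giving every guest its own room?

The set {Wren, Hana, Kai, Iris, Priya, Blake} has only 5 neighbours ({A, B, C, D, G}), so by Hall's theorem at most 6 of the 7 guests can be matched.
Hence no matching covers every guest.

No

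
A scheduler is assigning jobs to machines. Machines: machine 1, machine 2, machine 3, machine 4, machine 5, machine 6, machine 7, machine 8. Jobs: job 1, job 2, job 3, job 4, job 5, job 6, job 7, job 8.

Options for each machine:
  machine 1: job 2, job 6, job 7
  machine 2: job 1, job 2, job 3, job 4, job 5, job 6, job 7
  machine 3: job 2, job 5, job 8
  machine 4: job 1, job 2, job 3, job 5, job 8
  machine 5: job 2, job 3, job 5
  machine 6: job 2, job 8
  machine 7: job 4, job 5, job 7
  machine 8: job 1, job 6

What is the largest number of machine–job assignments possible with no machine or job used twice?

8

For example, pair machine 1→job 2, machine 2→job 7, machine 3→job 5, machine 4→job 1, machine 5→job 3, machine 6→job 8, machine 7→job 4, machine 8→job 6.
This saturates every machine, so 8 is the maximum.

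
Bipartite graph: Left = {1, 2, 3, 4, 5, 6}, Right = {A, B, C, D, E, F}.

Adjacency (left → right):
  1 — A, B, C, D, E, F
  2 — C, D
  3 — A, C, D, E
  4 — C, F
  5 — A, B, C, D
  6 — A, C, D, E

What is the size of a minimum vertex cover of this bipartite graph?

6

The 6 edges 1–A, 2–D, 3–C, 4–F, 5–B, 6–E form a matching, so any vertex cover needs at least 6 vertices (one per matched edge).
Conversely {1, 2, 3, 4, 5, 6} meets every edge and has exactly 6 vertices, so 6 is optimal.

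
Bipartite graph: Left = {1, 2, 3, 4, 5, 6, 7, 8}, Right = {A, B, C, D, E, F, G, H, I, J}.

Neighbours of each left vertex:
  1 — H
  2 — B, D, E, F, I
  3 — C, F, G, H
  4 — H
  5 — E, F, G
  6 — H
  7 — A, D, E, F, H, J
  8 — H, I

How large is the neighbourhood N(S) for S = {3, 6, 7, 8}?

The union of neighbours of {3, 6, 7, 8} is {A, C, D, E, F, G, H, I, J}, which has 9 elements.
Since |N(S)| = 9 ≥ |S| = 4, Hall's condition holds for this subset.

9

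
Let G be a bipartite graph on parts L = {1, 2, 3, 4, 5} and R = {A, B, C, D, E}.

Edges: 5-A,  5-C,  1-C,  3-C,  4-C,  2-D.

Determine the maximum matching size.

3

A valid assignment of size 3: 1–C, 2–D, 5–A.
The set {1, 3, 4} has only 1 neighbour ({C}), so by Hall's theorem at most 3 of the 5 left vertices can be matched.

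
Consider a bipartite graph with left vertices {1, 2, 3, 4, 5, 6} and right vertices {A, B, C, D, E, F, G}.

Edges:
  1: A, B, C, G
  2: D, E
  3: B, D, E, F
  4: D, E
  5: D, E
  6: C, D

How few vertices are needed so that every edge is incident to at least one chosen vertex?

5

The 5 edges 1–B, 2–D, 3–F, 4–E, 6–C form a matching, so any vertex cover needs at least 5 vertices (one per matched edge).
Conversely {1, 3, 6, D, E} meets every edge and has exactly 5 vertices, so 5 is optimal.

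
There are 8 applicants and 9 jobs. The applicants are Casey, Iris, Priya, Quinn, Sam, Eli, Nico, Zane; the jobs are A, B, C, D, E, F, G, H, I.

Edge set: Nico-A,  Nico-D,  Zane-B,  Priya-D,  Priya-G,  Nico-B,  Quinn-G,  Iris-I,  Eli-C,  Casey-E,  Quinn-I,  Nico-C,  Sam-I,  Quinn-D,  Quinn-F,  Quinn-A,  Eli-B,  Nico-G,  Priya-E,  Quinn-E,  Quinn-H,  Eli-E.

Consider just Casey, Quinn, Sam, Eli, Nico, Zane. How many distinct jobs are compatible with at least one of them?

The union of neighbours of {Casey, Quinn, Sam, Eli, Nico, Zane} is {A, B, C, D, E, F, G, H, I}, which has 9 elements.
Since |N(S)| = 9 ≥ |S| = 6, Hall's condition holds for this subset.

9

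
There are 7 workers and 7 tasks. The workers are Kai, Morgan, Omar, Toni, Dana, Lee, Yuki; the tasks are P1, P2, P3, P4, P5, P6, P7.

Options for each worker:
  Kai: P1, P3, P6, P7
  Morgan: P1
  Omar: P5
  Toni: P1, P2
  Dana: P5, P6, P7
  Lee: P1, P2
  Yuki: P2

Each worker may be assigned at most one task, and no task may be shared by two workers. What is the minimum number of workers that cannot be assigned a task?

A valid assignment of size 5: Kai–P6, Morgan–P1, Omar–P5, Toni–P2, Dana–P7.
The set {Morgan, Toni, Lee, Yuki} has only 2 neighbours ({P1, P2}), so by Hall's theorem at most 5 of the 7 workers can be matched.
That matches 5 of the 7, leaving 2 unmatched; no matching can do better.

2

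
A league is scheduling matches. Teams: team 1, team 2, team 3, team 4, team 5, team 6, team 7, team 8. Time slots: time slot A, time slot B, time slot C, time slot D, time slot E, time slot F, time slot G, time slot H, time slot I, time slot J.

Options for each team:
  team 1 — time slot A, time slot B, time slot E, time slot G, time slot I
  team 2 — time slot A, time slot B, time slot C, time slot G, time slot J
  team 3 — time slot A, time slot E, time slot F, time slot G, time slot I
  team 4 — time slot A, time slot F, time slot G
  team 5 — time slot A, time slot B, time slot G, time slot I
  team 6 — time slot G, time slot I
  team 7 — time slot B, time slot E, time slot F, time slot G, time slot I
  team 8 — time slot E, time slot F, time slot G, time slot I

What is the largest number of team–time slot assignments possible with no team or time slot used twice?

7

One maximum matching: team 1–time slot G, team 2–time slot J, team 3–time slot F, team 4–time slot A, team 5–time slot B, team 6–time slot I, team 7–time slot E.
The set {team 1, team 3, team 4, team 5, team 6, team 7, team 8} has only 6 neighbours ({time slot A, time slot B, time slot E, time slot F, time slot G, time slot I}), so by Hall's theorem at most 7 of the 8 teams can be matched.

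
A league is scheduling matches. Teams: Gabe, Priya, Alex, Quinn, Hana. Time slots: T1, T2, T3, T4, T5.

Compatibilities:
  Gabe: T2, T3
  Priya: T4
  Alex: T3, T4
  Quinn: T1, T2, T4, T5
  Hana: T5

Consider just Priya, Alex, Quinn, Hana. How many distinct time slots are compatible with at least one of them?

The union of neighbours of {Priya, Alex, Quinn, Hana} is {T1, T2, T3, T4, T5}, which has 5 elements.
Since |N(S)| = 5 ≥ |S| = 4, Hall's condition holds for this subset.

5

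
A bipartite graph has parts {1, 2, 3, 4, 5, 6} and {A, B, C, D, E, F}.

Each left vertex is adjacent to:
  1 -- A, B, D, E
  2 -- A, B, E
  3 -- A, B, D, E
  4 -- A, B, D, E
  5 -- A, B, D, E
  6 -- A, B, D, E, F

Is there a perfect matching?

The set {1, 2, 3, 4, 5} has only 4 neighbours ({A, B, D, E}), so by Hall's theorem at most 5 of the 6 left vertices can be matched.
Hence no matching covers every left vertex.

No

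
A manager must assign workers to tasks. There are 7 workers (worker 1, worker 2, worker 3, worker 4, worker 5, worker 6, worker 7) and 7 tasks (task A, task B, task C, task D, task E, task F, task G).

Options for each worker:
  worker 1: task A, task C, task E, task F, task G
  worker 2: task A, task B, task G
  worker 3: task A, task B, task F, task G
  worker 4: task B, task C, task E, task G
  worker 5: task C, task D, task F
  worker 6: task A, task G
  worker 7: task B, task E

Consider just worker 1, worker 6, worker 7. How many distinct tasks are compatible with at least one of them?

The union of neighbours of {worker 1, worker 6, worker 7} is {task A, task B, task C, task E, task F, task G}, which has 6 elements.
Since |N(S)| = 6 ≥ |S| = 3, Hall's condition holds for this subset.

6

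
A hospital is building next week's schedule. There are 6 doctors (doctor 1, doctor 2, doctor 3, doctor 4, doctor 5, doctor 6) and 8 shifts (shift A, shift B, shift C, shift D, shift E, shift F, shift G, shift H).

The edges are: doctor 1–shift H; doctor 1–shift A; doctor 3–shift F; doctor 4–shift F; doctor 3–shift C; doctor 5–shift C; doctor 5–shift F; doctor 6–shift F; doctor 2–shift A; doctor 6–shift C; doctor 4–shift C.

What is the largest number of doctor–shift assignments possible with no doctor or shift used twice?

For example, pair doctor 1-shift H, doctor 2-shift A, doctor 3-shift C, doctor 4-shift F.
The set {doctor 3, doctor 4, doctor 5, doctor 6} has only 2 neighbours ({shift C, shift F}), so by Hall's theorem at most 4 of the 6 doctors can be matched.

4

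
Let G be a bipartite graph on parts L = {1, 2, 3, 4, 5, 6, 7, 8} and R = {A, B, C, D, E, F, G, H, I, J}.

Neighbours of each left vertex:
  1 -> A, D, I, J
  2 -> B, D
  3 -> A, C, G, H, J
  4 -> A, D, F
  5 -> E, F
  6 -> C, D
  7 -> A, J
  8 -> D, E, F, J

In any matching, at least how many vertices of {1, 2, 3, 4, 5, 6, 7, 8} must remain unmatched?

For example, pair 1→I, 2→B, 3→G, 4→D, 5→F, 6→C, 7→J, 8→E.
This saturates every left vertex, so 8 is the maximum.
That matches 8 of the 8, leaving 0 unmatched; no matching can do better.

0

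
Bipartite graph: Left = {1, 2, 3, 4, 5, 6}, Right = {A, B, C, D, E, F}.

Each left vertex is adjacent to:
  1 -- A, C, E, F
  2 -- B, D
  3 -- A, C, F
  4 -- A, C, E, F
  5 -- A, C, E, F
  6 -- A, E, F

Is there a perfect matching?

No

The set {1, 3, 4, 5, 6} has only 4 neighbours ({A, C, E, F}), so by Hall's theorem at most 5 of the 6 left vertices can be matched.
Hence no matching covers every left vertex.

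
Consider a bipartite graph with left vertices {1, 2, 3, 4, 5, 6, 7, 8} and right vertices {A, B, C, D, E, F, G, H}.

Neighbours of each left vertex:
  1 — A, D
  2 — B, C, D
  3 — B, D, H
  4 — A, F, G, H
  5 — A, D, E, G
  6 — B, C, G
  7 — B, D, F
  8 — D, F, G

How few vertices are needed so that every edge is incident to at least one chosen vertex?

8

The 8 edges 1–A, 2–D, 3–H, 4–G, 5–E, 6–C, 7–B, 8–F form a matching, so any vertex cover needs at least 8 vertices (one per matched edge).
Conversely {1, 2, 3, 4, 5, 6, 7, 8} meets every edge and has exactly 8 vertices, so 8 is optimal.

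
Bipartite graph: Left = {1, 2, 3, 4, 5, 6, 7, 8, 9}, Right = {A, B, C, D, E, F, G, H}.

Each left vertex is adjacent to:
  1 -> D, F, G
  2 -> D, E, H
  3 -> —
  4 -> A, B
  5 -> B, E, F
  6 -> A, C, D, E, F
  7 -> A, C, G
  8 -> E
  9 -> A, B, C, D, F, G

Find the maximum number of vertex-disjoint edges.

8

For example, pair 1→D, 2→H, 4→A, 5→B, 6→F, 7→C, 8→E, 9→G.
The set {3} has only 0 neighbours (∅), so by Hall's theorem at most 8 of the 9 left vertices can be matched.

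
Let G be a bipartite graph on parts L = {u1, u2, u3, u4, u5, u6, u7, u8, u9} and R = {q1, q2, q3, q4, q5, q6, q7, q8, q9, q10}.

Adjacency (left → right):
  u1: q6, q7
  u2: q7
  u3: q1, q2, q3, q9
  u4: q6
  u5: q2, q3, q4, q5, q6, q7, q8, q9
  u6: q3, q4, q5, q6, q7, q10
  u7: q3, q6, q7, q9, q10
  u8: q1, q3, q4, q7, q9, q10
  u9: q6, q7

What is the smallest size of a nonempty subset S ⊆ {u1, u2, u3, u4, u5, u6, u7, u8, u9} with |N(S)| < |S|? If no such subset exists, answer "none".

Take S = {u1, u2, u4}. Its neighbourhood is {q6, q7}, so |N(S)| = 2 < |S| = 3.
Every subset of size less than 3 has at least as many neighbours as members, so 3 is the minimum.

3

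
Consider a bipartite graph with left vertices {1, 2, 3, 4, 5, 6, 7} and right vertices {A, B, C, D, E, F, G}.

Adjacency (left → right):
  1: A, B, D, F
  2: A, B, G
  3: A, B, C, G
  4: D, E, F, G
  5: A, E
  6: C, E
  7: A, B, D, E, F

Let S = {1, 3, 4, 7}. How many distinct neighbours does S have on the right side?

7

The union of neighbours of {1, 3, 4, 7} is {A, B, C, D, E, F, G}, which has 7 elements.
Since |N(S)| = 7 ≥ |S| = 4, Hall's condition holds for this subset.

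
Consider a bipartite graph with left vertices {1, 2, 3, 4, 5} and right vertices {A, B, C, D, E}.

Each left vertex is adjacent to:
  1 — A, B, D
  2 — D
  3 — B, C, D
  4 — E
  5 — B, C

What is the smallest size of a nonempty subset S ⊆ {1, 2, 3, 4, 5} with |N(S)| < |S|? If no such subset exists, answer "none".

none

A matching saturating every left vertex exists, for instance 1→A, 2→D, 3→C, 4→E, 5→B.
By Hall's marriage theorem, this means |N(S)| ≥ |S| for every subset S, so no violating subset exists.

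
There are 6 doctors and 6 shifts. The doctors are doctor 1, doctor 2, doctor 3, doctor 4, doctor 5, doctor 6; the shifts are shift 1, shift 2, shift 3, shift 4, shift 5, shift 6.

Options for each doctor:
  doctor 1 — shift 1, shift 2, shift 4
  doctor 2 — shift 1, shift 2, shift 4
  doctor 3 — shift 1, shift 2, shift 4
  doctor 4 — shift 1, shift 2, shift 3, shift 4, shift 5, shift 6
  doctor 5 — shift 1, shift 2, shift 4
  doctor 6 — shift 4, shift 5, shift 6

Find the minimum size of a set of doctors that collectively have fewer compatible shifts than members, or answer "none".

4

Take S = {doctor 1, doctor 2, doctor 3, doctor 5}. Its neighbourhood is {shift 1, shift 2, shift 4}, so |N(S)| = 3 < |S| = 4.
Every subset of size less than 4 has at least as many neighbours as members, so 4 is the minimum.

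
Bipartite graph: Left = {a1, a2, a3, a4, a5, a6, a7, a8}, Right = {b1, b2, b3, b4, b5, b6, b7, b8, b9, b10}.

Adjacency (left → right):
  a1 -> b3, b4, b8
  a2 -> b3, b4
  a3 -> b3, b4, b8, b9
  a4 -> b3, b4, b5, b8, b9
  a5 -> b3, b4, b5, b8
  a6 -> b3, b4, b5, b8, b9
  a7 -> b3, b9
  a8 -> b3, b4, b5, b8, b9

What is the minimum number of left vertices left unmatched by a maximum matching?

3

A valid assignment of size 5: a1-b8, a2-b4, a3-b9, a4-b5, a5-b3.
The set {a1, a2, a3, a4, a5, a6, a7, a8} has only 5 neighbours ({b3, b4, b5, b8, b9}), so by Hall's theorem at most 5 of the 8 left vertices can be matched.
That matches 5 of the 8, leaving 3 unmatched; no matching can do better.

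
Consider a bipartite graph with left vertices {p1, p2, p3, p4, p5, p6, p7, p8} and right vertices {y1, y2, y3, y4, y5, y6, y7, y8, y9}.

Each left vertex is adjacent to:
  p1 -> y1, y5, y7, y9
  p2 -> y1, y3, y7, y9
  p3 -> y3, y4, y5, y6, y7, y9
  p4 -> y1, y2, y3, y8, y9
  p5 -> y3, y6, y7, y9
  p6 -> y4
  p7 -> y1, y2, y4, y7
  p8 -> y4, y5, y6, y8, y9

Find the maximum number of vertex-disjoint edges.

One maximum matching: p1→y7, p2→y1, p3→y5, p4→y9, p5→y3, p6→y4, p7→y2, p8→y6.
This saturates every left vertex, so 8 is the maximum.

8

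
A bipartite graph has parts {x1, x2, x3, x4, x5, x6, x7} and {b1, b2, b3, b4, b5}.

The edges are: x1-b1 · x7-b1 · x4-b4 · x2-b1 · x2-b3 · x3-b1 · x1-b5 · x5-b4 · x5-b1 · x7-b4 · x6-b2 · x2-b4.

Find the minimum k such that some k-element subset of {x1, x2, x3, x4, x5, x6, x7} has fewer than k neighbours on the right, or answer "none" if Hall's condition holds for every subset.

Take S = {x3, x4, x5}. Its neighbourhood is {b1, b4}, so |N(S)| = 2 < |S| = 3.
Every subset of size less than 3 has at least as many neighbours as members, so 3 is the minimum.

3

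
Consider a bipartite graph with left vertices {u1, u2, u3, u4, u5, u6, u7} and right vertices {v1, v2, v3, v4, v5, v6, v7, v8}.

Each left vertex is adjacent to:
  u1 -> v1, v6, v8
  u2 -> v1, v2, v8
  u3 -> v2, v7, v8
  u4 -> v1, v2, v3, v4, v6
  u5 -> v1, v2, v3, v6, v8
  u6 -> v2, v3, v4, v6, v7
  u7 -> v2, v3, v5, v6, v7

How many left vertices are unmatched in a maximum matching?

One maximum matching: u1–v1, u2–v8, u3–v7, u4–v4, u5–v6, u6–v2, u7–v3.
This saturates every left vertex, so 7 is the maximum.
That matches 7 of the 7, leaving 0 unmatched; no matching can do better.

0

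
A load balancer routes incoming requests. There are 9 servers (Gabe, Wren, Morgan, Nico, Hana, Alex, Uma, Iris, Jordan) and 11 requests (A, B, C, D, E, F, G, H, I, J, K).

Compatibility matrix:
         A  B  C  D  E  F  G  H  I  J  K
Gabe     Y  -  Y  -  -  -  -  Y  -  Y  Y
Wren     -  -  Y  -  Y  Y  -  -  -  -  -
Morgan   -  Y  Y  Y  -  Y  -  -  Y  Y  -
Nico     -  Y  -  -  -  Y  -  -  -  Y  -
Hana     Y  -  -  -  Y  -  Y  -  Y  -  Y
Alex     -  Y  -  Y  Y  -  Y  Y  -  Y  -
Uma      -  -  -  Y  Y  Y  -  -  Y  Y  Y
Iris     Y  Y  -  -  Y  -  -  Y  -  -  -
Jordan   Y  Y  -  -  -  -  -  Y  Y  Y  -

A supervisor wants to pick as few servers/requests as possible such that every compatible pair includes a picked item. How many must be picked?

The 9 edges Gabe–A, Wren–C, Morgan–B, Nico–F, Hana–K, Alex–G, Uma–D, Iris–E, Jordan–J form a matching, so any vertex cover needs at least 9 vertices (one per matched edge).
Conversely {Gabe, Wren, Morgan, Nico, Hana, Alex, Uma, Iris, Jordan} meets every edge and has exactly 9 vertices, so 9 is optimal.

9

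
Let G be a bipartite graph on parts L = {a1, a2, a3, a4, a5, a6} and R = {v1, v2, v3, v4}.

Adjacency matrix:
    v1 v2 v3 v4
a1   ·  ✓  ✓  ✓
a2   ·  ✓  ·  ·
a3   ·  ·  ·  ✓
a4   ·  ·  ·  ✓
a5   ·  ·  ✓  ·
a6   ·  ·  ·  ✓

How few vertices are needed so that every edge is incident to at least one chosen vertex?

3

The 3 edges a1–v3, a2–v2, a3–v4 form a matching, so any vertex cover needs at least 3 vertices (one per matched edge).
Conversely {v2, v3, v4} meets every edge and has exactly 3 vertices, so 3 is optimal.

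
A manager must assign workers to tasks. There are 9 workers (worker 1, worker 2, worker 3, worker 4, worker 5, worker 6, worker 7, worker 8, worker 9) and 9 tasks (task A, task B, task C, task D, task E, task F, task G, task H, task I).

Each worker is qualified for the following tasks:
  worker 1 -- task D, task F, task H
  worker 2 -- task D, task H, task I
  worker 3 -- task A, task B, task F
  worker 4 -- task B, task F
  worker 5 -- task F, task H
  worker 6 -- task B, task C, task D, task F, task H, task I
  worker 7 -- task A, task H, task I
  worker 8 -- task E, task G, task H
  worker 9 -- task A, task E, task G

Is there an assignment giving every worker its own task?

Yes

One maximum matching: worker 1→task D, worker 2→task I, worker 3→task B, worker 4→task F, worker 5→task H, worker 6→task C, worker 7→task A, worker 8→task G, worker 9→task E.
Every worker is matched, so this is a perfect matching.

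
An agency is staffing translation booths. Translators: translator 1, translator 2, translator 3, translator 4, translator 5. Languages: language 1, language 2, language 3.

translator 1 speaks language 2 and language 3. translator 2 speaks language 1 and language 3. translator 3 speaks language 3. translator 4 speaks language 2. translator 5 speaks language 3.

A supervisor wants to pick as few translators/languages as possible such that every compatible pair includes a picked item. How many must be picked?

3

{translator 2, language 2, language 3} is a vertex cover of size 3: every edge has an endpoint in this set.
No smaller cover exists because translator 1–language 2, translator 2–language 1, translator 3–language 3 is a matching of size 3, and a cover must include an endpoint of each of these disjoint edges (König's theorem).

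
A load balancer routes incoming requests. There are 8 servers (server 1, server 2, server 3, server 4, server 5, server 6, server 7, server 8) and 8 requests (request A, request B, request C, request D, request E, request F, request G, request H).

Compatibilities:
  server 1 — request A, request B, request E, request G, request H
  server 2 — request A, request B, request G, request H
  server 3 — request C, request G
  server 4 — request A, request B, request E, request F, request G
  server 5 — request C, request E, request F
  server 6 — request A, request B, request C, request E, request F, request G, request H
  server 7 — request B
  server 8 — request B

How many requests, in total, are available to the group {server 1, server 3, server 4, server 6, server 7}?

The union of neighbours of {server 1, server 3, server 4, server 6, server 7} is {request A, request B, request C, request E, request F, request G, request H}, which has 7 elements.
Since |N(S)| = 7 ≥ |S| = 5, Hall's condition holds for this subset.

7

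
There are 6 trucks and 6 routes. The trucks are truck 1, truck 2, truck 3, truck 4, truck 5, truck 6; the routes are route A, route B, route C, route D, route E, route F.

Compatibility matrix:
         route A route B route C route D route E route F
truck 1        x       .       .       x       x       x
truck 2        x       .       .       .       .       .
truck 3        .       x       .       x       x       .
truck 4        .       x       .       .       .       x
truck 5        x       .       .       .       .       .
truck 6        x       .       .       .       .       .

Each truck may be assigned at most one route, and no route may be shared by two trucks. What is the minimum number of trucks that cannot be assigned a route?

A valid assignment of size 4: truck 1-route F, truck 2-route A, truck 3-route E, truck 4-route B.
The set {truck 2, truck 5, truck 6} has only 1 neighbour ({route A}), so by Hall's theorem at most 4 of the 6 trucks can be matched.
That matches 4 of the 6, leaving 2 unmatched; no matching can do better.

2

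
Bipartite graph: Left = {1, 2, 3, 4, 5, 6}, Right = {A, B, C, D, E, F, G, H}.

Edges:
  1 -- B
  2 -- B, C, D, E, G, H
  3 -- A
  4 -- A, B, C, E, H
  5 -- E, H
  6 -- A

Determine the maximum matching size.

5

A valid assignment of size 5: 1–B, 2–G, 3–A, 4–H, 5–E.
The set {3, 6} has only 1 neighbour ({A}), so by Hall's theorem at most 5 of the 6 left vertices can be matched.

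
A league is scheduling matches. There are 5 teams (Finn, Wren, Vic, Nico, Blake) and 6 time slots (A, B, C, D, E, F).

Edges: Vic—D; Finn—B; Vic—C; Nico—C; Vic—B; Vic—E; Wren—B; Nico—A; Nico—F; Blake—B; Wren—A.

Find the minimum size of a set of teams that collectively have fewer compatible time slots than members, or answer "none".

Take S = {Finn, Blake}. Its neighbourhood is {B}, so |N(S)| = 1 < |S| = 2.
No single vertex violates Hall's condition since each has at least one neighbour, so 2 is the minimum.

2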